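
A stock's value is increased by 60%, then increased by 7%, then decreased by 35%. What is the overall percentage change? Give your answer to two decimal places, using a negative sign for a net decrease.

The combined multiplier is 1.6 × 1.07 × 0.65 = 1.1128.
That corresponds to an increase of 11.28%.

11.28%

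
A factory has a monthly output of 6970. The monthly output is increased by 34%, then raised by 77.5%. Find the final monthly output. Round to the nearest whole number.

Each change multiplies by a factor: 1.34 × 1.775 = 2.3785.
6970 × 2.3785 = 16578.145 ≈ 16578.

16578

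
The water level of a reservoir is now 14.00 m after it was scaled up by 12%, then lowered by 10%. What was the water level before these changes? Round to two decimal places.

The overall multiplier applied was 1.12 × 0.9 = 1.008.
So the original water level was 14.00 ÷ 1.008 ≈ 13.89 m.

13.89 m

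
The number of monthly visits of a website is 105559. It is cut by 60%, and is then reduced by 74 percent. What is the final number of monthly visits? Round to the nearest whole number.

10978

60% decrease: 105559 × 0.4 = 42223.6.
Apply the 74% decrease: 42223.6 × 0.26 = 10978.136 ≈ 10978.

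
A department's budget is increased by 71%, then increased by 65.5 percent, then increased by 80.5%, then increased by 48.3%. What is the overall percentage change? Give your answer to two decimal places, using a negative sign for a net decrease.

657.55%

A 71% increase multiplies by 1.71.
Then a 65.5% increase: 1.71 × 1.655 = 2.83005.
Then an 80.5% increase: 2.83005 × 1.805 = 5.10824025.
Then a 48.3% increase: 5.10824025 × 1.483 = 7.57552029075.
Overall factor 7.57552029075, i.e. 657.55%.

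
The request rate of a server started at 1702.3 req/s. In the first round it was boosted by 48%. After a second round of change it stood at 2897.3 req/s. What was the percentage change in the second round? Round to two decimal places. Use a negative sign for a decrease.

15.00%

After the first round: 1702.3 × 1.48 = 2519.404.
Second-round multiplier: 2897.3 ÷ 2519.404 ≈ 1.149994.
That is a change of 15.00%.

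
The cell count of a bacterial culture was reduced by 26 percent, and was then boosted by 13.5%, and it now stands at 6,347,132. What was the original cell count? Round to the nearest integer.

The overall multiplier applied was 0.74 × 1.135 = 0.8399.
So the original cell count was 6,347,132 ÷ 0.8399 ≈ 7,557,009.

7,557,009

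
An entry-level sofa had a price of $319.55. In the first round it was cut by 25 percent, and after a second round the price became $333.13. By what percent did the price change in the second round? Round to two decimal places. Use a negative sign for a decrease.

39.00%

After the first round: $319.55 × 0.75 = $239.6625.
Second-round multiplier: $333.13 ÷ $239.6625 ≈ 1.389996.
That is a change of 39.00%.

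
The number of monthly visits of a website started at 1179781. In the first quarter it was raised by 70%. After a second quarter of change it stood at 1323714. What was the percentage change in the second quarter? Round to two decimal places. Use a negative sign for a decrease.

After the first quarter: 1179781 × 1.7 = 2005627.7.
Second-quarter multiplier: 1323714 ÷ 2005627.7 ≈ 0.66.
That is a change of -34.00%.

-34.00%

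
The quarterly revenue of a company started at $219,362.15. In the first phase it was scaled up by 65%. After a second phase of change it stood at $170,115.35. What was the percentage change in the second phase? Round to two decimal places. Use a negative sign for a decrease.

After the first phase: $219,362.15 × 1.65 = $361947.5475.
Second-phase multiplier: $170,115.35 ÷ $361947.5475 ≈ 0.47.
That is a change of -53.00%.

-53.00%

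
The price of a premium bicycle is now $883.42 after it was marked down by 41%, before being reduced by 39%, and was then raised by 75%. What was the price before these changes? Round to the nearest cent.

$1,402.64

Undoing the 75% increase: $883.42 ÷ 1.75 ≈ $504.811429.
Undoing the 39% decrease: $504.811429 ÷ 0.61 ≈ $827.55972.
Undoing the 41% decrease: $827.55972 ÷ 0.59 ≈ $1,402.64.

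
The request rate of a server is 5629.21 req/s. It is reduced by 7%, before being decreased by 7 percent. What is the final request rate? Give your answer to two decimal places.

7% decrease: 5629.21 × 0.93 = 5235.1653.
7% decrease: 5235.1653 × 0.93 = 4868.703729 ≈ 4868.70.

4868.70 req/s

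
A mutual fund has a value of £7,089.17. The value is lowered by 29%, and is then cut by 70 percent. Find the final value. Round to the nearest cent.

£1,509.99

Each change multiplies by a factor: 0.71 × 0.3 = 0.213.
£7,089.17 × 0.213 = £1509.99321 ≈ £1,509.99.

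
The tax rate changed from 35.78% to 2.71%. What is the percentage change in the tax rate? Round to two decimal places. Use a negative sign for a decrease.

-92.43%

The change is 2.71 − 35.78 = -33.07 percentage points.
Relative to the original 35.78%, that is -33.07 ÷ 35.78 ≈ -92.43%.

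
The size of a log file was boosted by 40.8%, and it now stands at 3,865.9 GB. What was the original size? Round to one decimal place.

2,745.7 GB

The overall multiplier applied was 1.408.
So the original size was 3,865.9 ÷ 1.408 ≈ 2,745.7 GB.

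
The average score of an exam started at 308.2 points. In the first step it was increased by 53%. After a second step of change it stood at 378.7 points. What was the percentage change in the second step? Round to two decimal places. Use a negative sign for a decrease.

After the first step: 308.2 × 1.53 = 471.546.
Second-step multiplier: 378.7 ÷ 471.546 ≈ 0.803103.
That is a change of -19.69%.

-19.69%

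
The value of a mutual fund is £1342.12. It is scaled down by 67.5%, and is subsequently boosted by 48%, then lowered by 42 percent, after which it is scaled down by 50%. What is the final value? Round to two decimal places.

£187.21

Each change multiplies by a factor: 0.325 × 1.48 × 0.58 × 0.5 = 0.13949.
£1342.12 × 0.13949 = £187.2123188 ≈ £187.21.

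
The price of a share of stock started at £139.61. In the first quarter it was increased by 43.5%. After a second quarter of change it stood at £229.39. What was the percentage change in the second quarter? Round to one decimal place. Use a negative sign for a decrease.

After the first quarter: £139.61 × 1.435 = £200.34035.
Second-quarter multiplier: £229.39 ÷ £200.34035 ≈ 1.145.
That is a change of 14.5%.

14.5%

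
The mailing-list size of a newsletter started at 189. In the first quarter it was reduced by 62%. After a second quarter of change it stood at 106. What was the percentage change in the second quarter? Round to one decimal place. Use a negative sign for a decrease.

After the first quarter: 189 × 0.38 = 71.82.
Second-quarter multiplier: 106 ÷ 71.82 ≈ 1.47591.
That is a change of 47.6%.

47.6%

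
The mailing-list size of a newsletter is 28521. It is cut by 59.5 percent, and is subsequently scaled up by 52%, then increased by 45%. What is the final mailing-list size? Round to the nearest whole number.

59.5% decrease: 28521 × 0.405 = 11551.005.
52% increase: 11551.005 × 1.52 = 17557.5276.
45% increase: 17557.5276 × 1.45 = 25458.41502 ≈ 25458.

25458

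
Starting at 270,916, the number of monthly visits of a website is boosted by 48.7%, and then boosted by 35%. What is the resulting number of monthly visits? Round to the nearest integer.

543,850

Each change multiplies by a factor: 1.487 × 1.35 = 2.00745.
270,916 × 2.00745 = 543850.3242 ≈ 543,850.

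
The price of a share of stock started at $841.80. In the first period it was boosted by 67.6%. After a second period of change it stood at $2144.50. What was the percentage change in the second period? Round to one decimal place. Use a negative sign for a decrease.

After the first period: $841.80 × 1.676 = $1410.8568.
Second-period multiplier: $2144.50 ÷ $1410.8568 ≈ 1.52.
That is a change of 52.0%.

52.0%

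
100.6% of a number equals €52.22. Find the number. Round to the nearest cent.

€51.91

€52.22 ÷ 1.006 ≈ €51.91.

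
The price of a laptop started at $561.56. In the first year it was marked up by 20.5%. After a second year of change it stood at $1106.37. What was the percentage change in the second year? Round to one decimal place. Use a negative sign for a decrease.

After the first year: $561.56 × 1.205 = $676.6798.
Second-year multiplier: $1106.37 ÷ $676.6798 ≈ 1.635.
That is a change of 63.5%.

63.5%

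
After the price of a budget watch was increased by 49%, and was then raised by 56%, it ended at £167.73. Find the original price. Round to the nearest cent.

The overall multiplier applied was 1.49 × 1.56 = 2.3244.
So the original price was £167.73 ÷ 2.3244 ≈ £72.16.

£72.16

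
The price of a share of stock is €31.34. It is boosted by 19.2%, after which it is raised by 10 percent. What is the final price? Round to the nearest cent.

After the 19.2% increase: €31.34 × 1.192 = €37.35728.
10% increase: €37.35728 × 1.1 = €41.093008 ≈ €41.09.

€41.09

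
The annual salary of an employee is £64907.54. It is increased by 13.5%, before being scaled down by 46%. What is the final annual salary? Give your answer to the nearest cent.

After the 13.5% increase: £64907.54 × 1.135 = £73670.0579.
Apply the 46% decrease: £73670.0579 × 0.54 = £39781.831266 ≈ £39781.83.

£39781.83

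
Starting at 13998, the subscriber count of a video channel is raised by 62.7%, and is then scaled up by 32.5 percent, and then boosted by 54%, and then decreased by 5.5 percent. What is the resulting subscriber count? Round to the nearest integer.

After the 62.7% increase: 13998 × 1.627 = 22774.746.
Apply the 32.5% increase: 22774.746 × 1.325 = 30176.53845.
After the 54% increase: 30176.53845 × 1.54 = 46471.869213.
5.5% decrease: 46471.869213 × 0.945 = 43915.916406285 ≈ 43916.

43916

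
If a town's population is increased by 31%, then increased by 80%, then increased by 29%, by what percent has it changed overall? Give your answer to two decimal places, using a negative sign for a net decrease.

A 31% increase multiplies by 1.31.
Then an 80% increase: 1.31 × 1.8 = 2.358.
Then a 29% increase: 2.358 × 1.29 = 3.04182.
Overall factor 3.04182, i.e. 204.18%.

204.18%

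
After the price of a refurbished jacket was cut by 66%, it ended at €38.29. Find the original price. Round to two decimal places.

€112.62

The overall multiplier applied was 0.34.
So the original price was €38.29 ÷ 0.34 ≈ €112.62.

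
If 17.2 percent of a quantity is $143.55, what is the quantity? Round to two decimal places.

$143.55 ÷ 0.172 ≈ $834.59.

$834.59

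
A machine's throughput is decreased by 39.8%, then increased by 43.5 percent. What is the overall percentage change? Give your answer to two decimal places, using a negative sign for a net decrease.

-13.61%

A 39.8% decrease multiplies by 0.602.
Then a 43.5% increase: 0.602 × 1.435 = 0.86387.
Overall factor 0.86387, i.e. -13.61%.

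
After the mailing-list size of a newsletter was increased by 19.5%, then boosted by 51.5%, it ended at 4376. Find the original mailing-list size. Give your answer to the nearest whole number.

Undoing the 51.5% increase: 4376 ÷ 1.515 ≈ 2888.448845.
Undoing the 19.5% increase: 2888.448845 ÷ 1.195 ≈ 2417.

2417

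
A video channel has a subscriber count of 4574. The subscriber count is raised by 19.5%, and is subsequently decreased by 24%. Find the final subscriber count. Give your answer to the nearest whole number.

4154

Each change multiplies by a factor: 1.195 × 0.76 = 0.9082.
4574 × 0.9082 = 4154.1068 ≈ 4154.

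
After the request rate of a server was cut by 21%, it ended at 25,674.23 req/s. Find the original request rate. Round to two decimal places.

The overall multiplier applied was 0.79.
So the original request rate was 25,674.23 ÷ 0.79 ≈ 32,499.03 req/s.

32,499.03 req/s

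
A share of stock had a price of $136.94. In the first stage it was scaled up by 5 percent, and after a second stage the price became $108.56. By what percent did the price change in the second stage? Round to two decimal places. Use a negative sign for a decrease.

After the first stage: $136.94 × 1.05 = $143.787.
Second-stage multiplier: $108.56 ÷ $143.787 ≈ 0.755006.
That is a change of -24.50%.

-24.50%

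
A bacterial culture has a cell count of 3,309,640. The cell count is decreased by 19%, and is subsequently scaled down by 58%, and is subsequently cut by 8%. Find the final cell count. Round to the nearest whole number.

1,035,864

Each change multiplies by a factor: 0.81 × 0.42 × 0.92 = 0.312984.
3,309,640 × 0.312984 = 1035864.36576 ≈ 1,035,864.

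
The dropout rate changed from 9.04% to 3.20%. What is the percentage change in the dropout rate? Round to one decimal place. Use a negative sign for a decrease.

-64.6%

The change is 3.20 − 9.04 = -5.84 percentage points.
Relative to the original 9.04%, that is -5.84 ÷ 9.04 ≈ -64.6%.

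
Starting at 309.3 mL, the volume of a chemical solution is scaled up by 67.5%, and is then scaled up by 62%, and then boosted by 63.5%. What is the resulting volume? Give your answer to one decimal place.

1372.2 mL

Each change multiplies by a factor: 1.675 × 1.62 × 1.635 = 4.4365725.
309.3 × 4.4365725 = 1372.23187425 ≈ 1372.2.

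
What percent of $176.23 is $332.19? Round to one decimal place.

188.5%

$332.19 ÷ $176.23 ≈ 188.5%.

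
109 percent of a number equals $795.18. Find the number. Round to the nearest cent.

$795.18 ÷ 1.09 ≈ $729.52.

$729.52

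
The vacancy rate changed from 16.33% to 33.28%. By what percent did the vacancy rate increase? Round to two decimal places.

103.80%

The change is 33.28 − 16.33 = 16.95 percentage points.
Relative to the original 16.33%, that is 16.95 ÷ 16.33 ≈ 103.80%.
So the vacancy rate rose by 103.80%.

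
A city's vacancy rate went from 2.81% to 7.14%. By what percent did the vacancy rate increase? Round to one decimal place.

The change is 7.14 − 2.81 = 4.33 percentage points.
Relative to the original 2.81%, that is 4.33 ÷ 2.81 ≈ 154.1%.
So the vacancy rate rose by 154.1%.

154.1%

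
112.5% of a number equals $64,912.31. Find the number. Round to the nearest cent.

$57,699.83

$64,912.31 ÷ 1.125 ≈ $57,699.83.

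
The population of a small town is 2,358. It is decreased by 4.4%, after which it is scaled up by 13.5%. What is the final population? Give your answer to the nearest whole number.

2,559

Apply the 4.4% decrease: 2,358 × 0.956 = 2254.248.
After the 13.5% increase: 2254.248 × 1.135 = 2558.57148 ≈ 2,559.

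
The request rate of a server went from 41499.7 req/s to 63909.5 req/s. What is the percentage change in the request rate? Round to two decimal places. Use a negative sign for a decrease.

54.00%

Change: 63909.5 − 41499.7 = 22409.8.
Relative to the original: 22409.8 ÷ 41499.7 ≈ 54.00%.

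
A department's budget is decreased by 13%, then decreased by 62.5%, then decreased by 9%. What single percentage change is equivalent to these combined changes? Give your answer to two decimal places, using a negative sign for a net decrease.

A 13% decrease multiplies by 0.87.
Then a 62.5% decrease: 0.87 × 0.375 = 0.32625.
Then a 9% decrease: 0.32625 × 0.91 = 0.2968875.
Overall factor 0.2968875, i.e. -70.31%.

-70.31%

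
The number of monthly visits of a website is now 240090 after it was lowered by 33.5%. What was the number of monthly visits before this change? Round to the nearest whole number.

361038

The overall multiplier applied was 0.665.
So the original number of monthly visits was 240090 ÷ 0.665 ≈ 361038.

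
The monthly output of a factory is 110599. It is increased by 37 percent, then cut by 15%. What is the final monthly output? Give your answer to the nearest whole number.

Each change multiplies by a factor: 1.37 × 0.85 = 1.1645.
110599 × 1.1645 = 128792.5355 ≈ 128793.

128793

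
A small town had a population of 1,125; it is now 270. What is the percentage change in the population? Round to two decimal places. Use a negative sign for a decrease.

Change: 270 − 1,125 = -855.
Relative to the original: -855 ÷ 1,125 = -76.00%.

-76.00%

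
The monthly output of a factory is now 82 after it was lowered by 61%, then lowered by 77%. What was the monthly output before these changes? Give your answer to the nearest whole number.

914

The overall multiplier applied was 0.39 × 0.23 = 0.0897.
So the original monthly output was 82 ÷ 0.0897 ≈ 914.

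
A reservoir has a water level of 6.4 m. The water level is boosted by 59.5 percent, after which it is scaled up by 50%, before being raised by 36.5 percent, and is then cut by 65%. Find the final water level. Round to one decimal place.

59.5% increase: 6.4 × 1.595 = 10.208.
Apply the 50% increase: 10.208 × 1.5 = 15.312.
36.5% increase: 15.312 × 1.365 = 20.90088.
After the 65% decrease: 20.90088 × 0.35 = 7.315308 ≈ 7.3.

7.3 m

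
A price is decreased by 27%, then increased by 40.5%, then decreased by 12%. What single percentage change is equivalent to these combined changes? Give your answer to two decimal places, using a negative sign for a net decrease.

The combined multiplier is 0.73 × 1.405 × 0.88 = 0.902572.
That corresponds to a decrease of 9.74%.

-9.74%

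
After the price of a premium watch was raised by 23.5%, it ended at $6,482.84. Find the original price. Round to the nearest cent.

$5,249.26

The overall multiplier applied was 1.235.
So the original price was $6,482.84 ÷ 1.235 ≈ $5,249.26.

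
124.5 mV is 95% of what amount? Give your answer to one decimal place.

124.5 mV ÷ 0.95 ≈ 131.1 mV.

131.1 mV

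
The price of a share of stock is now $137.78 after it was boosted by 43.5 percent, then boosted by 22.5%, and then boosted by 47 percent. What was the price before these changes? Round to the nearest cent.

$53.32

The overall multiplier applied was 1.435 × 1.225 × 1.47 = 2.58407625.
So the original price was $137.78 ÷ 2.58407625 ≈ $53.32.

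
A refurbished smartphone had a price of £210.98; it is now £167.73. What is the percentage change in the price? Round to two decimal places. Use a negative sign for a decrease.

Change: £167.73 − £210.98 = -£43.25.
Relative to the original: -£43.25 ÷ £210.98 ≈ -20.50%.

-20.50%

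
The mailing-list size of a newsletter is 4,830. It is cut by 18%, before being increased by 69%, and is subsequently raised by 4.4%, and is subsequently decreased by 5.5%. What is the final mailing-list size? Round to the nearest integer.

Each change multiplies by a factor: 0.82 × 1.69 × 1.044 × 0.945 = 1.367202564.
4,830 × 1.367202564 = 6603.58838412 ≈ 6,604.

6,604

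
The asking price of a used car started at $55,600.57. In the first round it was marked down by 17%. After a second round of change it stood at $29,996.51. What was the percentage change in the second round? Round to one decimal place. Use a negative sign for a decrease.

-35.0%

After the first round: $55,600.57 × 0.83 = $46148.4731.
Second-round multiplier: $29,996.51 ÷ $46148.4731 ≈ 0.65.
That is a change of -35.0%.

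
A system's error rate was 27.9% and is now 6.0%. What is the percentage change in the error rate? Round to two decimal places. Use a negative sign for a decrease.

-78.49%

The change is 6.0 − 27.9 = -21.9 percentage points.
Relative to the original 27.9%, that is -21.9 ÷ 27.9 ≈ -78.49%.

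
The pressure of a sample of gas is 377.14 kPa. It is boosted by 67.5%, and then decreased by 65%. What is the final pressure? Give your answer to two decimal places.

221.10 kPa

67.5% increase: 377.14 × 1.675 = 631.7095.
65% decrease: 631.7095 × 0.35 = 221.098325 ≈ 221.10.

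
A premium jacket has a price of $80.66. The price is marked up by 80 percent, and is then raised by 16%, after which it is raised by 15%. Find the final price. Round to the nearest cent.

Each change multiplies by a factor: 1.8 × 1.16 × 1.15 = 2.4012.
$80.66 × 2.4012 = $193.680792 ≈ $193.68.

$193.68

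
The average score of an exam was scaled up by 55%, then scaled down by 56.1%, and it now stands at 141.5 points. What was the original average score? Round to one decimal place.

The overall multiplier applied was 1.55 × 0.439 = 0.68045.
So the original average score was 141.5 ÷ 0.68045 ≈ 208.0 points.

208.0 points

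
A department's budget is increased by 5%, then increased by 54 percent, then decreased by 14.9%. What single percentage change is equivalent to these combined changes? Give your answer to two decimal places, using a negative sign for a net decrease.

37.61%

The combined multiplier is 1.05 × 1.54 × 0.851 = 1.376067.
That corresponds to an increase of 37.61%.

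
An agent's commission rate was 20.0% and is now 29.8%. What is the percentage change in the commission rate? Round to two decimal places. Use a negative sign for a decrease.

The change is 29.8 − 20.0 = 9.8 percentage points.
Relative to the original 20.0%, that is 9.8 ÷ 20.0 = 49.00%.

49.00%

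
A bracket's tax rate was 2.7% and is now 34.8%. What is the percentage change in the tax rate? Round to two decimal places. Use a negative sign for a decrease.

The change is 34.8 − 2.7 = 32.1 percentage points.
Relative to the original 2.7%, that is 32.1 ÷ 2.7 ≈ 1188.89%.

1188.89%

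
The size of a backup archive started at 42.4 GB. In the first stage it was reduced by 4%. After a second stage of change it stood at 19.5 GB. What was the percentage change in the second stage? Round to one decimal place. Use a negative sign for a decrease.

-52.1%

After the first stage: 42.4 × 0.96 = 40.704.
Second-stage multiplier: 19.5 ÷ 40.704 ≈ 0.47907.
That is a change of -52.1%.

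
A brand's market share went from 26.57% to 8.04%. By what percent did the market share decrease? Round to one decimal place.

69.7%

The change is 8.04 − 26.57 = -18.53 percentage points.
Relative to the original 26.57%, that is -18.53 ÷ 26.57 ≈ -69.7%.
So the market share fell by 69.7%.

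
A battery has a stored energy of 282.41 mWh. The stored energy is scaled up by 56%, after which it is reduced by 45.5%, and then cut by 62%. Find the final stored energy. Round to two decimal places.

Apply the 56% increase: 282.41 × 1.56 = 440.5596.
45.5% decrease: 440.5596 × 0.545 = 240.104982.
62% decrease: 240.104982 × 0.38 = 91.23989316 ≈ 91.24.

91.24 mWh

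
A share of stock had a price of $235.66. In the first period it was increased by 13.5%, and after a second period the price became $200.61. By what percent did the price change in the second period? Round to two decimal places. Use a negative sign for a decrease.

After the first period: $235.66 × 1.135 = $267.4741.
Second-period multiplier: $200.61 ÷ $267.4741 ≈ 0.750017.
That is a change of -25.00%.

-25.00%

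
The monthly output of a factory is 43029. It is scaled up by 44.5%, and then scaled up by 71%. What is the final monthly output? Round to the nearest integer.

44.5% increase: 43029 × 1.445 = 62176.905.
After the 71% increase: 62176.905 × 1.71 = 106322.50755 ≈ 106323.

106323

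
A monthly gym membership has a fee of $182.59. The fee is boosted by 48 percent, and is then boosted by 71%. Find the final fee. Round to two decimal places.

Each change multiplies by a factor: 1.48 × 1.71 = 2.5308.
$182.59 × 2.5308 = $462.098772 ≈ $462.10.

$462.10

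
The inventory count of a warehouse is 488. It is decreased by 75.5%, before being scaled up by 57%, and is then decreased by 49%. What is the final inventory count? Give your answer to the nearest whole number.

Each change multiplies by a factor: 0.245 × 1.57 × 0.51 = 0.1961715.
488 × 0.1961715 = 95.731692 ≈ 96.

96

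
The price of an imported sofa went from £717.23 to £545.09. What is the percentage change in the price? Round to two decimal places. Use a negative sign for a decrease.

-24.00%

Change: £545.09 − £717.23 = -£172.14.
Relative to the original: -£172.14 ÷ £717.23 ≈ -24.00%.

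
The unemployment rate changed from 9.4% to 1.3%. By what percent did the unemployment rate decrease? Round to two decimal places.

86.17%

The change is 1.3 − 9.4 = -8.1 percentage points.
Relative to the original 9.4%, that is -8.1 ÷ 9.4 ≈ -86.17%.
So the unemployment rate fell by 86.17%.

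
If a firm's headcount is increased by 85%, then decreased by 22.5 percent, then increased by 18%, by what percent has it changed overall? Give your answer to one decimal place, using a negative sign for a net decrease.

69.2%

The combined multiplier is 1.85 × 0.775 × 1.18 = 1.691825.
That corresponds to an increase of 69.2%.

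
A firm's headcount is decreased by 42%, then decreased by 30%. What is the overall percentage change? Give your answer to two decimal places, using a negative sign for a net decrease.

-59.40%

A 42% decrease multiplies by 0.58.
Then a 30% decrease: 0.58 × 0.7 = 0.406.
Overall factor 0.406, i.e. -59.40%.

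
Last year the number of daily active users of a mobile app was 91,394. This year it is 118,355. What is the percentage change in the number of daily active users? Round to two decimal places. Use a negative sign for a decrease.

29.50%

Change: 118,355 − 91,394 = 26,961.
Relative to the original: 26,961 ÷ 91,394 ≈ 29.50%.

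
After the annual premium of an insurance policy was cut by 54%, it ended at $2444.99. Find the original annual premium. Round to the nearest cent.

$5315.20

The overall multiplier applied was 0.46.
So the original annual premium was $2444.99 ÷ 0.46 ≈ $5315.20.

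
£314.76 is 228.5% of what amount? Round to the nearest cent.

£137.75

£314.76 ÷ 2.285 ≈ £137.75.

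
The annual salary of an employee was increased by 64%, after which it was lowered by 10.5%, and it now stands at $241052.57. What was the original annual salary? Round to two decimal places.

The overall multiplier applied was 1.64 × 0.895 = 1.4678.
So the original annual salary was $241052.57 ÷ 1.4678 ≈ $164227.12.

$164227.12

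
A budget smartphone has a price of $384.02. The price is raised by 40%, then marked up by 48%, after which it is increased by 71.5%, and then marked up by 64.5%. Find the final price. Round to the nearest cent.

$2244.78

Each change multiplies by a factor: 1.4 × 1.48 × 1.715 × 1.645 = 5.8454746.
$384.02 × 5.8454746 = $2244.779155892 ≈ $2244.78.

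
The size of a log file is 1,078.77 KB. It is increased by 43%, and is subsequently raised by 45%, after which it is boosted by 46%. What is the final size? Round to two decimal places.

3,265.77 KB

Apply the 43% increase: 1,078.77 × 1.43 = 1542.6411.
45% increase: 1542.6411 × 1.45 = 2236.829595.
After the 46% increase: 2236.829595 × 1.46 = 3265.7712087 ≈ 3,265.77.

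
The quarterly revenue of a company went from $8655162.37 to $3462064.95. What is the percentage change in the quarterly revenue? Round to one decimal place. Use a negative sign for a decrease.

-60.0%

Change: $3462064.95 − $8655162.37 = -$5193097.42.
Relative to the original: -$5193097.42 ÷ $8655162.37 ≈ -60.0%.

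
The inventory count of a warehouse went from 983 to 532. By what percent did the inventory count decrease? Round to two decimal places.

Change: 532 − 983 = -451.
Relative to the original: -451 ÷ 983 ≈ -45.88%.
So the inventory count decreased by 45.88%.

45.88%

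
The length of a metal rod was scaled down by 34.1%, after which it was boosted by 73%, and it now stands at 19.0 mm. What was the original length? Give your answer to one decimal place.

16.7 mm

The overall multiplier applied was 0.659 × 1.73 = 1.14007.
So the original length was 19.0 ÷ 1.14007 ≈ 16.7 mm.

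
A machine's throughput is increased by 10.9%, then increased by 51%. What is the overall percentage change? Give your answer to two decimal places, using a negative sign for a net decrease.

The combined multiplier is 1.109 × 1.51 = 1.67459.
That corresponds to an increase of 67.46%.

67.46%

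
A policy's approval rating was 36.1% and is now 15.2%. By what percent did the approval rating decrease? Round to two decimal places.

The change is 15.2 − 36.1 = -20.9 percentage points.
Relative to the original 36.1%, that is -20.9 ÷ 36.1 ≈ -57.89%.
So the approval rating fell by 57.89%.

57.89%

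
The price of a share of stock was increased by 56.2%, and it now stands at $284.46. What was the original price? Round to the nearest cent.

The overall multiplier applied was 1.562.
So the original price was $284.46 ÷ 1.562 ≈ $182.11.

$182.11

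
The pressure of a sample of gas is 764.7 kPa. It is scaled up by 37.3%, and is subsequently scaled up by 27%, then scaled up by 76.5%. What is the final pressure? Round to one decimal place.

2353.5 kPa

Each change multiplies by a factor: 1.373 × 1.27 × 1.765 = 3.07764815.
764.7 × 3.07764815 = 2353.477540305 ≈ 2353.5.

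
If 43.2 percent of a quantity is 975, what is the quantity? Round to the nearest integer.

975 ÷ 0.432 ≈ 2,257.

2,257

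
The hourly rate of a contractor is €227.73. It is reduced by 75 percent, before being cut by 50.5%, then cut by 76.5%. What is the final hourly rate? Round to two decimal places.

Each change multiplies by a factor: 0.25 × 0.495 × 0.235 = 0.02908125.
€227.73 × 0.02908125 = €6.6226730625 ≈ €6.62.

€6.62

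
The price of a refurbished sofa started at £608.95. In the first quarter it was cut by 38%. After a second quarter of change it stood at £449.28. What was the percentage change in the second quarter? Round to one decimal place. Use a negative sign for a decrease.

After the first quarter: £608.95 × 0.62 = £377.549.
Second-quarter multiplier: £449.28 ÷ £377.549 ≈ 1.18999.
That is a change of 19.0%.

19.0%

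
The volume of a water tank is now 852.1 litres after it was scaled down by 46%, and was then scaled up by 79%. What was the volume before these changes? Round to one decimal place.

881.5 litres

The overall multiplier applied was 0.54 × 1.79 = 0.9666.
So the original volume was 852.1 ÷ 0.9666 ≈ 881.5 litres.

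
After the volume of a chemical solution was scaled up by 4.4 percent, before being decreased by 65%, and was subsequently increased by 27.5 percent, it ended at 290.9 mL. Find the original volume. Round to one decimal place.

The overall multiplier applied was 1.044 × 0.35 × 1.275 = 0.465885.
So the original volume was 290.9 ÷ 0.465885 ≈ 624.4 mL.

624.4 mL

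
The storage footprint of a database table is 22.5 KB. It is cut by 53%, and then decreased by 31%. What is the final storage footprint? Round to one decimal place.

7.3 KB

Each change multiplies by a factor: 0.47 × 0.69 = 0.3243.
22.5 × 0.3243 = 7.29675 ≈ 7.3.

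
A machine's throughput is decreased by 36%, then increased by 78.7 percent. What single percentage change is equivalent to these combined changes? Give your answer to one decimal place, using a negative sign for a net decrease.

14.4%

The combined multiplier is 0.64 × 1.787 = 1.14368.
That corresponds to an increase of 14.4%.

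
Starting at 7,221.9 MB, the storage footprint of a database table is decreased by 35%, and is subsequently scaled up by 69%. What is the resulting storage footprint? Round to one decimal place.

7,933.3 MB

Each change multiplies by a factor: 0.65 × 1.69 = 1.0985.
7,221.9 × 1.0985 = 7933.25715 ≈ 7,933.3.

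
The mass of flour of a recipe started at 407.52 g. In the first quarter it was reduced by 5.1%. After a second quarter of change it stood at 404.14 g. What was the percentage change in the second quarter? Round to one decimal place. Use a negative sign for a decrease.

4.5%

After the first quarter: 407.52 × 0.949 = 386.73648.
Second-quarter multiplier: 404.14 ÷ 386.73648 ≈ 1.045.
That is a change of 4.5%.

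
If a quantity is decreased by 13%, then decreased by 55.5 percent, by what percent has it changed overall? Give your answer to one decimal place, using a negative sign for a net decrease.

A 13% decrease multiplies by 0.87.
Then a 55.5% decrease: 0.87 × 0.445 = 0.38715.
Overall factor 0.38715, i.e. -61.3%.

-61.3%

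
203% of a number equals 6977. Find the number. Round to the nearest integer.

6977 ÷ 2.03 ≈ 3437.

3437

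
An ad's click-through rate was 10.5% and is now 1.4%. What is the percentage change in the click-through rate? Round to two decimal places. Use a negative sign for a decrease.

The change is 1.4 − 10.5 = -9.1 percentage points.
Relative to the original 10.5%, that is -9.1 ÷ 10.5 ≈ -86.67%.

-86.67%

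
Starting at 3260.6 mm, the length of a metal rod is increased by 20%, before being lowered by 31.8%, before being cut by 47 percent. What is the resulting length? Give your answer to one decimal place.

After the 20% increase: 3260.6 × 1.2 = 3912.72.
After the 31.8% decrease: 3912.72 × 0.682 = 2668.47504.
After the 47% decrease: 2668.47504 × 0.53 = 1414.2917712 ≈ 1414.3.

1414.3 mm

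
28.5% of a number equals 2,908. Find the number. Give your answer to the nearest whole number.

10,204

2,908 ÷ 0.285 ≈ 10,204.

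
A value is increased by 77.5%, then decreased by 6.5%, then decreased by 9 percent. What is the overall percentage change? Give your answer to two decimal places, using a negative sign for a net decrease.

51.03%

A 77.5% increase multiplies by 1.775.
Then a 6.5% decrease: 1.775 × 0.935 = 1.659625.
Then a 9% decrease: 1.659625 × 0.91 = 1.51025875.
Overall factor 1.51025875, i.e. 51.03%.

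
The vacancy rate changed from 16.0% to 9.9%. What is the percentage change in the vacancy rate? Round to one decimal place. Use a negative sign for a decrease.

-38.1%

The change is 9.9 − 16.0 = -6.1 percentage points.
Relative to the original 16.0%, that is -6.1 ÷ 16.0 ≈ -38.1%.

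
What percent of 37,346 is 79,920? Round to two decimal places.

214.00%

79,920 ÷ 37,346 ≈ 214.00%.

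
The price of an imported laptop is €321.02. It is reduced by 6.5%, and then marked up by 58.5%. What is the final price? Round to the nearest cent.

Apply the 6.5% decrease: €321.02 × 0.935 = €300.1537.
After the 58.5% increase: €300.1537 × 1.585 = €475.7436145 ≈ €475.74.

€475.74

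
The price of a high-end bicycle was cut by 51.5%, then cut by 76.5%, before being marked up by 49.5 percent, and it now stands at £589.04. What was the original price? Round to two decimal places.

£3456.96

Undoing the 49.5% increase: £589.04 ÷ 1.495 ≈ £394.006689.
Undoing the 76.5% decrease: £394.006689 ÷ 0.235 ≈ £1676.624209.
Undoing the 51.5% decrease: £1676.624209 ÷ 0.485 ≈ £3456.96.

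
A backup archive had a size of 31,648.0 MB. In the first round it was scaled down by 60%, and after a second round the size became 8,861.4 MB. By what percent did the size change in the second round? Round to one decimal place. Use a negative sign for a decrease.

-30.0%

After the first round: 31,648.0 × 0.4 = 12659.2.
Second-round multiplier: 8,861.4 ÷ 12659.2 ≈ 0.7.
That is a change of -30.0%.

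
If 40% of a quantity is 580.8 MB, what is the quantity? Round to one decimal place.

580.8 MB ÷ 0.4 = 1,452.0 MB.

1,452.0 MB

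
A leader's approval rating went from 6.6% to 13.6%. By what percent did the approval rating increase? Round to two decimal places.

106.06%

The change is 13.6 − 6.6 = 7.0 percentage points.
Relative to the original 6.6%, that is 7.0 ÷ 6.6 ≈ 106.06%.
So the approval rating rose by 106.06%.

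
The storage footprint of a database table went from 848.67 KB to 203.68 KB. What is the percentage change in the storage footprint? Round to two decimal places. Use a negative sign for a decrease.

Change: 203.68 − 848.67 = -644.99.
Relative to the original: -644.99 ÷ 848.67 ≈ -76.00%.

-76.00%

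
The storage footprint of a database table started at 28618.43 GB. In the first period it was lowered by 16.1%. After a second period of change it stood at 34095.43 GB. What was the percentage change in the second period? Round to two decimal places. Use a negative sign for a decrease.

After the first period: 28618.43 × 0.839 = 24010.86277.
Second-period multiplier: 34095.43 ÷ 24010.86277 ≈ 1.42.
That is a change of 42.00%.

42.00%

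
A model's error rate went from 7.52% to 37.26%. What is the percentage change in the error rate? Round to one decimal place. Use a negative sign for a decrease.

395.5%

The change is 37.26 − 7.52 = 29.74 percentage points.
Relative to the original 7.52%, that is 29.74 ÷ 7.52 ≈ 395.5%.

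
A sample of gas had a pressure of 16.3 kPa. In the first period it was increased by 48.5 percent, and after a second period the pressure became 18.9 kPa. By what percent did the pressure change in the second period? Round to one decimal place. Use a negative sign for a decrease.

-21.9%

After the first period: 16.3 × 1.485 = 24.2055.
Second-period multiplier: 18.9 ÷ 24.2055 ≈ 0.78081.
That is a change of -21.9%.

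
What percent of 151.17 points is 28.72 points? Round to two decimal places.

19.00%

28.72 points ÷ 151.17 points ≈ 19.00%.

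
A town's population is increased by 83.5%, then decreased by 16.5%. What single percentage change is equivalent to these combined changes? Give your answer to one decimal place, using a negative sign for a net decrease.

The combined multiplier is 1.835 × 0.835 = 1.532225.
That corresponds to an increase of 53.2%.

53.2%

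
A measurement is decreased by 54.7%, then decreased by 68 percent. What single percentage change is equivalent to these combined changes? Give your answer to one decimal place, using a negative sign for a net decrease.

-85.5%

The combined multiplier is 0.453 × 0.32 = 0.14496.
That corresponds to a decrease of 85.5%.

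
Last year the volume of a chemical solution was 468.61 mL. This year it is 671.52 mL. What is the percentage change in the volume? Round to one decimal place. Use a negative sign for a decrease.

Change: 671.52 − 468.61 = 202.91.
Relative to the original: 202.91 ÷ 468.61 ≈ 43.3%.

43.3%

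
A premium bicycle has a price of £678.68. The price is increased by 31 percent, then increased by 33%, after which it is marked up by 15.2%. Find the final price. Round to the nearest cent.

31% increase: £678.68 × 1.31 = £889.0708.
Apply the 33% increase: £889.0708 × 1.33 = £1182.464164.
After the 15.2% increase: £1182.464164 × 1.152 = £1362.198716928 ≈ £1362.20.

£1362.20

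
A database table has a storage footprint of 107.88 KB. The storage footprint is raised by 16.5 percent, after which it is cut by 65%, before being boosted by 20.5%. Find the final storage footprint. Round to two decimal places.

53.01 KB

Each change multiplies by a factor: 1.165 × 0.35 × 1.205 = 0.49133875.
107.88 × 0.49133875 = 53.00562435 ≈ 53.01.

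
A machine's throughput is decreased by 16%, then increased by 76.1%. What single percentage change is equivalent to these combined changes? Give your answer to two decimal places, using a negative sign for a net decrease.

A 16% decrease multiplies by 0.84.
Then a 76.1% increase: 0.84 × 1.761 = 1.47924.
Overall factor 1.47924, i.e. 47.92%.

47.92%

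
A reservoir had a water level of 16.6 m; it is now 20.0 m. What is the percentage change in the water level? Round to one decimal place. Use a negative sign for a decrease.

20.5%

Change: 20.0 − 16.6 = 3.4.
Relative to the original: 3.4 ÷ 16.6 ≈ 20.5%.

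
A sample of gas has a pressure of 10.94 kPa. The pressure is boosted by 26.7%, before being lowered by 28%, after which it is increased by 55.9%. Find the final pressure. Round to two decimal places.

15.56 kPa

After the 26.7% increase: 10.94 × 1.267 = 13.86098.
28% decrease: 13.86098 × 0.72 = 9.9799056.
Apply the 55.9% increase: 9.9799056 × 1.559 = 15.5586728304 ≈ 15.56.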